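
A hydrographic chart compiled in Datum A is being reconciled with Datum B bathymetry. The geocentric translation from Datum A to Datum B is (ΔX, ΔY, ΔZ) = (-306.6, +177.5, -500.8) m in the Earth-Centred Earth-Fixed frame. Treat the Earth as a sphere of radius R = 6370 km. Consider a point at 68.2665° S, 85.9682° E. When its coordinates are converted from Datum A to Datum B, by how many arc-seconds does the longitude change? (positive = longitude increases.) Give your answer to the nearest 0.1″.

sin φ = -0.928916, cos φ = 0.370290, sin λ = 0.997525, cos λ = 0.070310.
East component: ΔE = −sin λ·ΔX + cos λ·ΔY = −(0.997525)(-306.6) + (0.070310)(177.5) = 318.32 m.
1° of latitude spans πR/180 = 111177 m; at latitude φ, 1° of longitude spans that × cos φ = 41167.9 m, so Δλ = 318.32 / 41167.9 × 3600 = 27.836″.

Δλ = 27.8″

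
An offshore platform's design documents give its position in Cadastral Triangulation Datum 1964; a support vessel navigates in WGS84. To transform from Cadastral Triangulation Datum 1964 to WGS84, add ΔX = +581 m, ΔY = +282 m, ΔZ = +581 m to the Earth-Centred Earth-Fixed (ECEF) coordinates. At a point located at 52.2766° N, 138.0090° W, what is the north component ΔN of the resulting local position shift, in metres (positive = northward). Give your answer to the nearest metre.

ΔN = 846 m

At φ = 52.2766°, λ = -138.0090°: sin φ = 0.790974, cos φ = 0.611850, sin λ = -0.669014, cos λ = -0.743250.
ΔN = −sin φ cos λ·ΔX − sin φ sin λ·ΔY + cos φ·ΔZ = −(0.790974)(-0.743250)(581) − (0.790974)(-0.669014)(282) + (0.611850)(581) = 846.28 m.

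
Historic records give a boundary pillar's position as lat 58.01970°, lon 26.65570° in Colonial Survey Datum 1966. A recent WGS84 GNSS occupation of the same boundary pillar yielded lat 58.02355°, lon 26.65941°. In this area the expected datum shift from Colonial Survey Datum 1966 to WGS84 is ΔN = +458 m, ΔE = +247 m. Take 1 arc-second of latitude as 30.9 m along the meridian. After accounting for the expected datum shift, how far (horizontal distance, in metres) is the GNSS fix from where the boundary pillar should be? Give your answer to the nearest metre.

Observed coordinate differences: Δφ = +0.00385°, Δλ = +0.00371°.
Converting to metres (1° lat = 111240 m, cos φ = 0.529628): observed ΔN = 428.3 m, observed ΔE = 218.6 m.
Subtracting the expected shift leaves a residual of 428.3 − (458) = -29.7 m north and 218.6 − (247) = -28.4 m east.
Residual distance = √((-29.7)² + (-28.4)²) = 41.1 m.

41 m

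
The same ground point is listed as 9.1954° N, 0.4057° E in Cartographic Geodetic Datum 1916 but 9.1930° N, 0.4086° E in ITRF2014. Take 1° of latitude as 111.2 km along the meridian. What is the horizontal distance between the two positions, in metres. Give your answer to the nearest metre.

415 m

Δφ = 9.1930° − 9.1954° = -0.0024°; Δλ = 0.4086° − 0.4057° = +0.0029°.
ΔN = Δφ × 111200 = -266.9 m; ΔE = Δλ × 111200 × cos(9.1954°) = +0.0029 × 111200 × 0.987149 = 318.3 m.
Distance = √(ΔE² + ΔN²) = √(318.3² + (-266.9)²) = 415.4 m.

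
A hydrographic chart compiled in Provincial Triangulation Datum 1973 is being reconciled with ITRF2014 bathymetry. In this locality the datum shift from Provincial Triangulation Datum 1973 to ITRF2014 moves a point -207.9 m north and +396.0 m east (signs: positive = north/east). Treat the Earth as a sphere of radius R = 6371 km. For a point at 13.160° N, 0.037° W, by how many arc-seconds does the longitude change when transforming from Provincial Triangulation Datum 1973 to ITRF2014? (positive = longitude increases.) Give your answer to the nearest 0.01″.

Δλ = 13.17″

At latitude 13.160°, cos φ = 0.973738.
One radian of longitude at latitude φ spans R cos φ, so Δλ = ΔE / (R cos φ) = 396.0 / (6371000 × 0.973738) = 6.3833e-05 rad = 13.167″.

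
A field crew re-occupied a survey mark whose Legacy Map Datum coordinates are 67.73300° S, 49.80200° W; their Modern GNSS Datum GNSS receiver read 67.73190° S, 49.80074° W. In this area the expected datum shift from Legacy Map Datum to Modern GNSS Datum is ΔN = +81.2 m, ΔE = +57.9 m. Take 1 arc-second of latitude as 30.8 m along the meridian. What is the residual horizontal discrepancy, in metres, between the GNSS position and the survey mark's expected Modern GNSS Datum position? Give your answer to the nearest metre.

Observed coordinate differences: Δφ = +0.00110°, Δλ = +0.00126°.
Converting to metres (1° lat = 110880 m, cos φ = 0.378923): observed ΔN = 122.0 m, observed ΔE = 52.9 m.
Subtracting the expected shift leaves a residual of 122.0 − (81.2) = 40.8 m north and 52.9 − (57.9) = -5.0 m east.
Residual distance = √(40.8² + (-5.0)²) = 41.1 m.

41 m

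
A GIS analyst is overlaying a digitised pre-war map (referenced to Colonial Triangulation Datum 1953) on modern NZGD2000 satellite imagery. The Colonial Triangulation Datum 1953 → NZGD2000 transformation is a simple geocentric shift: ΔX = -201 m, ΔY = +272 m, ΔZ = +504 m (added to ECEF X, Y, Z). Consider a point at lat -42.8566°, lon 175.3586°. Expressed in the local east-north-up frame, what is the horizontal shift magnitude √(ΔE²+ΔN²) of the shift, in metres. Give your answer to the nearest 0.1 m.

The local east axis at (φ, λ) is (−sin λ, cos λ, 0), so ΔE = −sin(175.3586°)·(-201) + cos(175.3586°)·272 = -254.84 m.
The local north axis is (−sin φ cos λ, −sin φ sin λ, cos φ), giving ΔN = 136.265 + 14.970 + 369.461 = 520.70 m.
Horizontal magnitude = √(ΔE² + ΔN²) = √((-254.84)² + 520.70²) = 579.72 m.

579.7 m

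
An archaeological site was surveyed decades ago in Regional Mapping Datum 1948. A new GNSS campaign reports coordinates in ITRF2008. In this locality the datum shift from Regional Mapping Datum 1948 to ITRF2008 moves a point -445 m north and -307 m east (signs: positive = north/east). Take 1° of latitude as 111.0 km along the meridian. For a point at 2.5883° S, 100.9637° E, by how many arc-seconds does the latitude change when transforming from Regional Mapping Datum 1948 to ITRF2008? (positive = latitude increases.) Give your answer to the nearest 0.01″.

Δφ = -14.43″

1° of latitude = 111.0 km, so Δφ = -445.0 / 111000 = -0.0040090° = -14.432″.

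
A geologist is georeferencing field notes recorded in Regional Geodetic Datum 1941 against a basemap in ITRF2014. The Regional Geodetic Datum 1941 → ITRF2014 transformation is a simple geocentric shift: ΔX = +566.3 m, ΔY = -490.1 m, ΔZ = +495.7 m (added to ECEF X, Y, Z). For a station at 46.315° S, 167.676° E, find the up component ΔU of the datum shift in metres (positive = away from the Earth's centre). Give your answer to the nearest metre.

At φ = -46.315°, λ = 167.676°: sin φ = -0.723148, cos φ = 0.690693, sin λ = 0.213440, cos λ = -0.976956.
ΔU = cos φ cos λ·ΔX + cos φ sin λ·ΔY + sin φ·ΔZ = (0.690693)(-0.976956)(566.3) + (0.690693)(0.213440)(-490.1) + (-0.723148)(495.7) = -812.84 m.

ΔU = -813 m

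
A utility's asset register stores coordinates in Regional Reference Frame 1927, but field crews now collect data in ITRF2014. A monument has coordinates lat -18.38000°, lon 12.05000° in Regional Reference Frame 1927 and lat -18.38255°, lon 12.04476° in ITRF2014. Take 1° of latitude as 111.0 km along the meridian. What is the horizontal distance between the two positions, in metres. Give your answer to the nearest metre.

Δφ = -18.38255° − -18.38000° = -0.00255°; Δλ = 12.04476° − 12.05000° = -0.00524°.
ΔN = Δφ × 111000 = -283.0 m; ΔE = Δλ × 111000 × cos(-18.38000°) = -0.00524 × 111000 × 0.948986 = -552.0 m.
Distance = √(ΔE² + ΔN²) = √((-552.0)² + (-283.0)²) = 620.3 m.

620 m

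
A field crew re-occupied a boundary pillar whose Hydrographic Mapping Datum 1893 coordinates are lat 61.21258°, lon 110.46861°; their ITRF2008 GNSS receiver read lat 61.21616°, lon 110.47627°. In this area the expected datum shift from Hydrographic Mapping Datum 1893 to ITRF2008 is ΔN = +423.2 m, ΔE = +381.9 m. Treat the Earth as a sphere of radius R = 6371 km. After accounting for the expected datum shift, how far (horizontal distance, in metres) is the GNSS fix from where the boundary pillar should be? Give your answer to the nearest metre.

38 m

Observed coordinate differences: Δφ = +0.00358°, Δλ = +0.00766°.
Converting to metres (1° lat = 111195 m, cos φ = 0.481561): observed ΔN = 398.1 m, observed ΔE = 410.2 m.
Subtracting the expected shift leaves a residual of 398.1 − (423.2) = -25.1 m north and 410.2 − (381.9) = 28.3 m east.
Residual distance = √((-25.1)² + 28.3²) = 37.8 m.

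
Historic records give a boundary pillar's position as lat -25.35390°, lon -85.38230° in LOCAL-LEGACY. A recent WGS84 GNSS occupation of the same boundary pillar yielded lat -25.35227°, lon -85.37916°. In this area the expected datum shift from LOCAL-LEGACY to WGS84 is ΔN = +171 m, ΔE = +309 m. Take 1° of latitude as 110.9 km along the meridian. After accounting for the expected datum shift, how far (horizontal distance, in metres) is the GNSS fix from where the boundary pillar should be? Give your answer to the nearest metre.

11 m

Observed coordinate differences: Δφ = +0.00163°, Δλ = +0.00314°.
Converting to metres (1° lat = 110900 m, cos φ = 0.903680): observed ΔN = 180.8 m, observed ΔE = 314.7 m.
Subtracting the expected shift leaves a residual of 180.8 − (171) = 9.8 m north and 314.7 − (309) = 5.7 m east.
Residual distance = √(9.8² + 5.7²) = 11.3 m.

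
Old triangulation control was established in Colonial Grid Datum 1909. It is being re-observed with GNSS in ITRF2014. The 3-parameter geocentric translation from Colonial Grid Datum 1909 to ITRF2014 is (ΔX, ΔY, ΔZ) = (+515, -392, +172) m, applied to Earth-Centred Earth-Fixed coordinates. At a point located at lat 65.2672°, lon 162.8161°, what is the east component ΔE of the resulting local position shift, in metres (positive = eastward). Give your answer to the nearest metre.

The local east axis at (φ, λ) is (−sin λ, cos λ, 0), so ΔE = −sin(162.8161°)·515 + cos(162.8161°)·(-392) = 222.35 m.

ΔE = 222 m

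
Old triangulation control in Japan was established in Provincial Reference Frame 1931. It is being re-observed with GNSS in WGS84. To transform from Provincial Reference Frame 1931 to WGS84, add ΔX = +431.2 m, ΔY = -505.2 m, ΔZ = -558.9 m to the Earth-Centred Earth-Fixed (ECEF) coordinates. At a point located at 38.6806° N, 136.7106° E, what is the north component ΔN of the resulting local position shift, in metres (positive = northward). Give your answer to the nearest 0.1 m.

ΔN = -23.6 m

The local north axis is (−sin φ cos λ, −sin φ sin λ, cos φ), giving ΔN = 196.162 + 216.497 − 436.301 = -23.64 m.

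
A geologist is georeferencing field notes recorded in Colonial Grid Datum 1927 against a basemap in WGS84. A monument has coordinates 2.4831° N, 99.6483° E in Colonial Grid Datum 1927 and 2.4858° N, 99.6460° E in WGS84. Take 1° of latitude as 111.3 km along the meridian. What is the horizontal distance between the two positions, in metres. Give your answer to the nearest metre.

395 m

Δφ = 2.4858° − 2.4831° = +0.0027°; Δλ = 99.6460° − 99.6483° = -0.0023°.
ΔN = Δφ × 111300 = 300.5 m; ΔE = Δλ × 111300 × cos(2.4831°) = -0.0023 × 111300 × 0.999061 = -255.7 m.
Distance = √(ΔE² + ΔN²) = √((-255.7)² + 300.5²) = 394.6 m.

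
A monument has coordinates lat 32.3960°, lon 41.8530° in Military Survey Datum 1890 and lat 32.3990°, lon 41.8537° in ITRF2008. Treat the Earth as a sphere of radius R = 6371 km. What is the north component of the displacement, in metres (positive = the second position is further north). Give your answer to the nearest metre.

Δφ = 32.3990° − 32.3960° = +0.0030°; Δλ = 41.8537° − 41.8530° = +0.0007°.
1° along a meridian = πR/180 = 111195 m.
ΔN = Δφ × 111195 = 333.6 m; ΔE = Δλ × 111195 × cos(32.3960°) = +0.0007 × 111195 × 0.844365 = 65.7 m.

ΔN = 334 m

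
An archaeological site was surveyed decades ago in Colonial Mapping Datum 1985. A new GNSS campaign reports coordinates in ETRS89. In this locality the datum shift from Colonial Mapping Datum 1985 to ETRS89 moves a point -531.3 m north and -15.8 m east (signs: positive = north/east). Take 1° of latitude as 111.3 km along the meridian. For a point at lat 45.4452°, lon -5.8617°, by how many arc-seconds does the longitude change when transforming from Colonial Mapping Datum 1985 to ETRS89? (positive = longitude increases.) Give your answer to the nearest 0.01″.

Δλ = -0.73″

At latitude 45.4452°, cos φ = 0.701591.
1° of longitude at this latitude = 111.3 × cos φ = 78.09 km, so Δλ = -15.8 / 78087.1 = -0.0002023° = -0.728″.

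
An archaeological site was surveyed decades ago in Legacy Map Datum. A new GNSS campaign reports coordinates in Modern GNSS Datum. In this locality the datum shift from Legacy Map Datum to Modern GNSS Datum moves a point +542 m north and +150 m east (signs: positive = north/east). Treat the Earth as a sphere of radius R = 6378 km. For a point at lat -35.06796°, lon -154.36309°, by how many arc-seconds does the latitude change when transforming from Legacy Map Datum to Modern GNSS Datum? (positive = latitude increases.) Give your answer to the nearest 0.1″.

On a sphere of radius R, 1 rad of latitude = R, so Δφ = ΔN / R = 542.0 / 6378000 = 8.4980e-05 rad = 17.528″.

Δφ = 17.5″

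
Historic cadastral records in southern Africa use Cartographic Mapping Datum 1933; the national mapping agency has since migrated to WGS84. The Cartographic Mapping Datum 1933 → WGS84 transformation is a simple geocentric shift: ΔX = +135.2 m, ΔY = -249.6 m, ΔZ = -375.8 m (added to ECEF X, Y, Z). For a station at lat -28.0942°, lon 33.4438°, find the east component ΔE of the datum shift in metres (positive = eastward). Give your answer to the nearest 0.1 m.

ΔE = -282.8 m

The local east axis at (φ, λ) is (−sin λ, cos λ, 0), so ΔE = −sin(33.4438°)·135.2 + cos(33.4438°)·(-249.6) = -282.78 m.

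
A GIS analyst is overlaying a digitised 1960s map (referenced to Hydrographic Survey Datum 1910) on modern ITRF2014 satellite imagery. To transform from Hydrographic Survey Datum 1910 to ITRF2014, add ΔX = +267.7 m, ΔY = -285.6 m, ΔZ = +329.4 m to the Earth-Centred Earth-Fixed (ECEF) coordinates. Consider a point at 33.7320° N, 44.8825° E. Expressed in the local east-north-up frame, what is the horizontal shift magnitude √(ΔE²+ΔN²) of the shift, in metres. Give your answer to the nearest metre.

481 m

The local east axis at (φ, λ) is (−sin λ, cos λ, 0), so ΔE = −sin(44.8825°)·267.7 + cos(44.8825°)·(-285.6) = -391.27 m.
The local north axis is (−sin φ cos λ, −sin φ sin λ, cos φ), giving ΔN = -105.331 + 111.914 + 273.944 = 280.53 m.
Horizontal magnitude = √(ΔE² + ΔN²) = √((-391.27)² + 280.53²) = 481.44 m.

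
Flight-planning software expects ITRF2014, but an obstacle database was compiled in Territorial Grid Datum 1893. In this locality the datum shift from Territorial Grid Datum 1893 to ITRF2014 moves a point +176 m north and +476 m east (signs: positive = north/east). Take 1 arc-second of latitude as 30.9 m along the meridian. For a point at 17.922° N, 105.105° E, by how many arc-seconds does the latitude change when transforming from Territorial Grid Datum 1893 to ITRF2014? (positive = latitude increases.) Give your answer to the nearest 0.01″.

Δφ = 5.70″

1″ of latitude = 30.90 m, so Δφ = 176.0 / 30.90 = 5.696″.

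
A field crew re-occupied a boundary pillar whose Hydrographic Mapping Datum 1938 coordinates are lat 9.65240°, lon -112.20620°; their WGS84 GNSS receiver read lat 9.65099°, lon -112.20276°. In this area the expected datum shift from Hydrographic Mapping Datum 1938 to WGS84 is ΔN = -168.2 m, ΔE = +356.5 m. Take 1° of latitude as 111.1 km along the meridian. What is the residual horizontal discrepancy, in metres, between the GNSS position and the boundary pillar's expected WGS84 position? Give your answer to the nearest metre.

Observed coordinate differences: Δφ = -0.00141°, Δλ = +0.00344°.
Converting to metres (1° lat = 111100 m, cos φ = 0.985843): observed ΔN = -156.7 m, observed ΔE = 376.8 m.
Subtracting the expected shift leaves a residual of -156.7 − (-168.2) = 11.5 m north and 376.8 − (356.5) = 20.3 m east.
Residual distance = √(11.5² + 20.3²) = 23.3 m.

23 m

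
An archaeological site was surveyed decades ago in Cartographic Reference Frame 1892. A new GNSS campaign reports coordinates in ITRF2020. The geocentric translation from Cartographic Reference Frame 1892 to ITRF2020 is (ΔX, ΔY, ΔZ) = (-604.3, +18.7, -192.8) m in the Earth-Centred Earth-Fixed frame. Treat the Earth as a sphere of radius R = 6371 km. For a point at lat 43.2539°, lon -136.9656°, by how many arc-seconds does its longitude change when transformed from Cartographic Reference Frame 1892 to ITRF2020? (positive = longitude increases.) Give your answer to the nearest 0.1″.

sin φ = 0.685233, cos φ = 0.728324, sin λ = -0.682437, cos λ = -0.730944.
East component: ΔE = −sin λ·ΔX + cos λ·ΔY = −(-0.682437)(-604.3) + (-0.730944)(18.7) = -426.07 m.
1° of latitude spans πR/180 = 111195 m; at latitude φ, 1° of longitude spans that × cos φ = 80986.0 m, so Δλ = -426.07 / 80986.0 × 3600 = -18.940″.

Δλ = -18.9″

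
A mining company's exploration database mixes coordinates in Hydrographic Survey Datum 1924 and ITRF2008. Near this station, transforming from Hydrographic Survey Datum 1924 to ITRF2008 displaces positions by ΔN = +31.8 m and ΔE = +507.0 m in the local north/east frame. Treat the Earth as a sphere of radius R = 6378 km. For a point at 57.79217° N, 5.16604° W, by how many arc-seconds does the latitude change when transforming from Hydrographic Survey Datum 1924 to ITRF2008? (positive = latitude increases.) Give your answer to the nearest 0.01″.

Δφ = 1.03″

On a sphere of radius R, 1 rad of latitude = R, so Δφ = ΔN / R = 31.8 / 6378000 = 4.9859e-06 rad = 1.028″.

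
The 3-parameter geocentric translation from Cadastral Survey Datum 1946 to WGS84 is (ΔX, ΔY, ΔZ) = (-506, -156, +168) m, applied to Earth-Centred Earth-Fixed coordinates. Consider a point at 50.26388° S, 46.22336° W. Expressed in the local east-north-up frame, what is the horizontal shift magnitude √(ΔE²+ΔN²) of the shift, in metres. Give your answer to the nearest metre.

479 m

At φ = -50.26388°, λ = -46.22336°: sin φ = -0.768997, cos φ = 0.639253, sin λ = -0.722042, cos λ = 0.691849.
ΔE = −sin λ·ΔX + cos λ·ΔY = −(-0.722042)·(-506) + (0.691849)·(-156) = -473.28 m.
ΔN = −sin φ cos λ·ΔX − sin φ sin λ·ΔY + cos φ·ΔZ = −(-0.768997)(0.691849)(-506) − (-0.768997)(-0.722042)(-156) + (0.639253)(168) = -75.19 m.
Horizontal magnitude = √(ΔE² + ΔN²) = √((-473.28)² + (-75.19)²) = 479.22 m.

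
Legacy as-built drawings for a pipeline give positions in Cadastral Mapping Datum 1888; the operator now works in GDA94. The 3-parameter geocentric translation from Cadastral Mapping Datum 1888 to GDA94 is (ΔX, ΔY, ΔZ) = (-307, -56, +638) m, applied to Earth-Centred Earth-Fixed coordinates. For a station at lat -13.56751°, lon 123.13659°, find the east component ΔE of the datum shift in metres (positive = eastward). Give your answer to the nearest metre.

At φ = -13.56751°, λ = 123.13659°: sin φ = -0.234591, cos φ = 0.972094, sin λ = 0.837370, cos λ = -0.546637.
ΔE = −sin λ·ΔX + cos λ·ΔY = −(0.837370)·(-307) + (-0.546637)·(-56) = 287.68 m.

ΔE = 288 m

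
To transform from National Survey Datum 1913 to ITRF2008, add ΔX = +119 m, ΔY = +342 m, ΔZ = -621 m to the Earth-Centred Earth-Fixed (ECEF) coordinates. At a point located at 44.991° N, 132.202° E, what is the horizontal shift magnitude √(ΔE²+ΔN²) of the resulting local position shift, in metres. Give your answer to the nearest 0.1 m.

At φ = 44.991°, λ = 132.202°: sin φ = 0.706996, cos φ = 0.707218, sin λ = 0.740781, cos λ = -0.671746.
ΔE = −sin λ·ΔX + cos λ·ΔY = −(0.740781)·(119) + (-0.671746)·(342) = -317.89 m.
ΔN = −sin φ cos λ·ΔX − sin φ sin λ·ΔY + cos φ·ΔZ = −(0.706996)(-0.671746)(119) − (0.706996)(0.740781)(342) + (0.707218)(-621) = -561.78 m.
Horizontal magnitude = √(ΔE² + ΔN²) = √((-317.89)² + (-561.78)²) = 645.49 m.

645.5 m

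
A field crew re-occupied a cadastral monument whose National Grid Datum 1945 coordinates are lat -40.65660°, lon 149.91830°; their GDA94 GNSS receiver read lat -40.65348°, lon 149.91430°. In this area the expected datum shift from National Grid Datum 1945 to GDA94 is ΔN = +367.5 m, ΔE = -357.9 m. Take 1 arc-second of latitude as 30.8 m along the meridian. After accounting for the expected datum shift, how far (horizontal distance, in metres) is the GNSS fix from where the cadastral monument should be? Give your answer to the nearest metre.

Observed coordinate differences: Δφ = +0.00312°, Δλ = -0.00400°.
Converting to metres (1° lat = 110880 m, cos φ = 0.758628): observed ΔN = 345.9 m, observed ΔE = -336.5 m.
Subtracting the expected shift leaves a residual of 345.9 − (367.5) = -21.6 m north and -336.5 − (-357.9) = 21.4 m east.
Residual distance = √((-21.6)² + 21.4²) = 30.4 m.

30 m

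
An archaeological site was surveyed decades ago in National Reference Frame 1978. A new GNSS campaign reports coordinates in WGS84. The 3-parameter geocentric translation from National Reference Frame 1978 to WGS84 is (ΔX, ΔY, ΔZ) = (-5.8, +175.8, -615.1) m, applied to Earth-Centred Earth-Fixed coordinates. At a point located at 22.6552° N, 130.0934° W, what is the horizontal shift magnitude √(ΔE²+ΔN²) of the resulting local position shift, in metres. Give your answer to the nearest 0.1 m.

530.5 m

The local east axis at (φ, λ) is (−sin λ, cos λ, 0), so ΔE = −sin(-130.0934°)·(-5.8) + cos(-130.0934°)·175.8 = -117.66 m.
The local north axis is (−sin φ cos λ, −sin φ sin λ, cos φ), giving ΔN = -1.439 + 51.802 − 567.639 = -517.28 m.
Horizontal magnitude = √(ΔE² + ΔN²) = √((-117.66)² + (-517.28)²) = 530.49 m.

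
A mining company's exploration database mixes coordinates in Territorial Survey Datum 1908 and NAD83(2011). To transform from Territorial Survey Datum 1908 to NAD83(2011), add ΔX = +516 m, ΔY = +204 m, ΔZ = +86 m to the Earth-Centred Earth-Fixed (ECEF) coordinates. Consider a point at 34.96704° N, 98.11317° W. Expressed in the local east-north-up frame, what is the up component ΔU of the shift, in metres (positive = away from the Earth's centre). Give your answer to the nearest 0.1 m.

ΔU = -175.9 m

The local up (radial) axis is (cos φ cos λ, cos φ sin λ, sin φ), giving ΔU = -59.677 − 165.501 + 49.287 = -175.89 m.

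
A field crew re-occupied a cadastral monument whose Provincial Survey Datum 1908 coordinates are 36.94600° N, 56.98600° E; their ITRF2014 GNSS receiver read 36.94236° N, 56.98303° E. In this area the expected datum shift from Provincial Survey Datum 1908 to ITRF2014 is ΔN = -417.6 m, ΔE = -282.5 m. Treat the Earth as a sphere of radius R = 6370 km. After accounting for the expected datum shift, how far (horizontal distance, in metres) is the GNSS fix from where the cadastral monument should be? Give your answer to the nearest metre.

Observed coordinate differences: Δφ = -0.00364°, Δλ = -0.00297°.
Converting to metres (1° lat = 111177 m, cos φ = 0.799202): observed ΔN = -404.7 m, observed ΔE = -263.9 m.
Subtracting the expected shift leaves a residual of -404.7 − (-417.6) = 12.9 m north and -263.9 − (-282.5) = 18.6 m east.
Residual distance = √(12.9² + 18.6²) = 22.6 m.

23 m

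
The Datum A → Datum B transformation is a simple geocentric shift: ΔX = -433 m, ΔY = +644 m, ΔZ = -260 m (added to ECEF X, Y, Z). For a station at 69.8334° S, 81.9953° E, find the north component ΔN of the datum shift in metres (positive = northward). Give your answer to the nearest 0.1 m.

ΔN = 452.4 m

The local north axis is (−sin φ cos λ, −sin φ sin λ, cos φ), giving ΔN = -56.601 + 598.629 − 89.635 = 452.39 m.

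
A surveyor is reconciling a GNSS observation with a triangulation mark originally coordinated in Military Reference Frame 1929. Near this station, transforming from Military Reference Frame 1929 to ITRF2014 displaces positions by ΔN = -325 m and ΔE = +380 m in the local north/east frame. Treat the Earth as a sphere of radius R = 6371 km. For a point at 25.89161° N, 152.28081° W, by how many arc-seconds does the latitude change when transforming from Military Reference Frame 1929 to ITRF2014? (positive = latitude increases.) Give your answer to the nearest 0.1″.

On a sphere of radius R, 1 rad of latitude = R, so Δφ = ΔN / R = -325.0 / 6371000 = -5.1012e-05 rad = -10.522″.

Δφ = -10.5″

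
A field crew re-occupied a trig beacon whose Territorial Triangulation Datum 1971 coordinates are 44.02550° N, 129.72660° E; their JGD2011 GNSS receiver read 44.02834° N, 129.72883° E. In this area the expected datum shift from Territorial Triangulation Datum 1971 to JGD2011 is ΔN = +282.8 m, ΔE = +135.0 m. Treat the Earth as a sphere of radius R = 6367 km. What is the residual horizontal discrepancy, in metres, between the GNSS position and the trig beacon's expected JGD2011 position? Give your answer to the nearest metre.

Observed coordinate differences: Δφ = +0.00284°, Δλ = +0.00223°.
Converting to metres (1° lat = 111125 m, cos φ = 0.719031): observed ΔN = 315.6 m, observed ΔE = 178.2 m.
Subtracting the expected shift leaves a residual of 315.6 − (282.8) = 32.8 m north and 178.2 − (135.0) = 43.2 m east.
Residual distance = √(32.8² + 43.2²) = 54.2 m.

54 m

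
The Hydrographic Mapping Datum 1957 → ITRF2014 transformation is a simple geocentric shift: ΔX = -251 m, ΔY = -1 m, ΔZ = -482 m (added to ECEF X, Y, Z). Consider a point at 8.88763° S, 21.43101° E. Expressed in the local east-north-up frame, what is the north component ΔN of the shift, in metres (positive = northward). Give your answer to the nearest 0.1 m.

The local north axis is (−sin φ cos λ, −sin φ sin λ, cos φ), giving ΔN = -36.098 − 0.056 − 476.213 = -512.37 m.

ΔN = -512.4 m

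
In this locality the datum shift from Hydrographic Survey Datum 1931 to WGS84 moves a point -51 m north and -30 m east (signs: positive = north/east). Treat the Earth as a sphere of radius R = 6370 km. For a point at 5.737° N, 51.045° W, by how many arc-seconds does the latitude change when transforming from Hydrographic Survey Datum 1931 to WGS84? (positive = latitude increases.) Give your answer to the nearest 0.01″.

On a sphere of radius R, 1 rad of latitude = R, so Δφ = ΔN / R = -51.0 / 6370000 = -8.0063e-06 rad = -1.651″.

Δφ = -1.65″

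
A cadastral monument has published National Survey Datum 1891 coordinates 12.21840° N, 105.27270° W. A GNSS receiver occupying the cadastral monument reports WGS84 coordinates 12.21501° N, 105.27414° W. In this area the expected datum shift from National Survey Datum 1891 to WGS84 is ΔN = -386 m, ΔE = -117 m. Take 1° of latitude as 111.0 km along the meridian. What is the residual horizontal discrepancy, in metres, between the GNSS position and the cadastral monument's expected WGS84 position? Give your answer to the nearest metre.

Observed coordinate differences: Δφ = -0.00339°, Δλ = -0.00144°.
Converting to metres (1° lat = 111000 m, cos φ = 0.977348): observed ΔN = -376.3 m, observed ΔE = -156.2 m.
Subtracting the expected shift leaves a residual of -376.3 − (-386) = 9.7 m north and -156.2 − (-117) = -39.2 m east.
Residual distance = √(9.7² + (-39.2)²) = 40.4 m.

40 m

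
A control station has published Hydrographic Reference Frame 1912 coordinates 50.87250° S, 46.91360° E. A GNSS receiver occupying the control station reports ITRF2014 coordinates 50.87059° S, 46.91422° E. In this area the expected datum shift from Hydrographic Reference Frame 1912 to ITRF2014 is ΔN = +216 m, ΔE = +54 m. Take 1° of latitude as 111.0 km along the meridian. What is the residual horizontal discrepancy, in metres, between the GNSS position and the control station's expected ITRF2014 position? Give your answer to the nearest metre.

Observed coordinate differences: Δφ = +0.00191°, Δλ = +0.00062°.
Converting to metres (1° lat = 111000 m, cos φ = 0.631048): observed ΔN = 212.0 m, observed ΔE = 43.4 m.
Subtracting the expected shift leaves a residual of 212.0 − (216) = -4.0 m north and 43.4 − (54) = -10.6 m east.
Residual distance = √((-4.0)² + (-10.6)²) = 11.3 m.

11 m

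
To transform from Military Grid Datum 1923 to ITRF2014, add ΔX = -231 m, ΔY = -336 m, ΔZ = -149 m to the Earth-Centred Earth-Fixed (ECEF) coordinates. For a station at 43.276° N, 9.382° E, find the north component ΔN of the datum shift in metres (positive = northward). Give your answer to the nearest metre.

At φ = 43.276°, λ = 9.382°: sin φ = 0.685513, cos φ = 0.728060, sin λ = 0.163016, cos λ = 0.986623.
ΔN = −sin φ cos λ·ΔX − sin φ sin λ·ΔY + cos φ·ΔZ = −(0.685513)(0.986623)(-231) − (0.685513)(0.163016)(-336) + (0.728060)(-149) = 85.30 m.

ΔN = 85 m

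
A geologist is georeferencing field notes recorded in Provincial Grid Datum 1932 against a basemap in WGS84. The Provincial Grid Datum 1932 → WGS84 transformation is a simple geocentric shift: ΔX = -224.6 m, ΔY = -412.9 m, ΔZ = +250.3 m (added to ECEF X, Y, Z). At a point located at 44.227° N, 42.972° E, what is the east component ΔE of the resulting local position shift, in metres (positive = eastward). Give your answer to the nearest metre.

ΔE = -149 m

The local east axis at (φ, λ) is (−sin λ, cos λ, 0), so ΔE = −sin(42.972°)·(-224.6) + cos(42.972°)·(-412.9) = -149.02 m.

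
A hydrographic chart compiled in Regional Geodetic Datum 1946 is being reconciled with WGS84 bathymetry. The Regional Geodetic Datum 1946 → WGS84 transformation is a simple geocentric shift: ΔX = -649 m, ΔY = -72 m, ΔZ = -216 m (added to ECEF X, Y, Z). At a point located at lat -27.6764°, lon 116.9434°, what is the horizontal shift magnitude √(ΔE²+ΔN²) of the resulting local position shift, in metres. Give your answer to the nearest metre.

At φ = -27.6764°, λ = 116.9434°: sin φ = -0.464477, cos φ = 0.885585, sin λ = 0.891455, cos λ = -0.453110.
ΔE = −sin λ·ΔX + cos λ·ΔY = −(0.891455)·(-649) + (-0.453110)·(-72) = 611.18 m.
ΔN = −sin φ cos λ·ΔX − sin φ sin λ·ΔY + cos φ·ΔZ = −(-0.464477)(-0.453110)(-649) − (-0.464477)(0.891455)(-72) + (0.885585)(-216) = -84.51 m.
Horizontal magnitude = √(ΔE² + ΔN²) = √(611.18² + (-84.51)²) = 616.99 m.

617 m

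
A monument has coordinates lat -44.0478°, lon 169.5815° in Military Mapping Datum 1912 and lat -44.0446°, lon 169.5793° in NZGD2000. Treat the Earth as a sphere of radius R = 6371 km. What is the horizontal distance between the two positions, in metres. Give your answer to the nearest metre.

397 m

Δφ = -44.0446° − -44.0478° = +0.0032°; Δλ = 169.5793° − 169.5815° = -0.0022°.
1° along a meridian = πR/180 = 111195 m.
ΔN = Δφ × 111195 = 355.8 m; ΔE = Δλ × 111195 × cos(-44.0478°) = -0.0022 × 111195 × 0.718760 = -175.8 m.
Distance = √(ΔE² + ΔN²) = √((-175.8)² + 355.8²) = 396.9 m.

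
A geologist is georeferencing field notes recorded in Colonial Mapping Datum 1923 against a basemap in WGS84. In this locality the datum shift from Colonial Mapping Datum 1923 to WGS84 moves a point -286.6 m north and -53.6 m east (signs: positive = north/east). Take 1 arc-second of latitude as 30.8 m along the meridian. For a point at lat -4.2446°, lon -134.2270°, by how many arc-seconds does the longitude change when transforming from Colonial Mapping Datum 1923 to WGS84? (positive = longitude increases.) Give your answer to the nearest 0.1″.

At latitude -4.2446°, cos φ = 0.997257.
1″ of longitude at this latitude = 30.80 × cos φ = 30.7155 m, so Δλ = -53.6 / 30.7155 = -1.745″.

Δλ = -1.7″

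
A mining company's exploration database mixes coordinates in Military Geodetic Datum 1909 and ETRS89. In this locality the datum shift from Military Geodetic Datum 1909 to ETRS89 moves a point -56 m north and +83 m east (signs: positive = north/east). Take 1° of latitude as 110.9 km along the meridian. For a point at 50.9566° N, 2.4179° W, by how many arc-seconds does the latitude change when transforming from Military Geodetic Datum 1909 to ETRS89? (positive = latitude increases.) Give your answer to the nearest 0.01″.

1° of latitude = 110.9 km, so Δφ = -56.0 / 110900 = -0.0005050° = -1.818″.

Δφ = -1.82″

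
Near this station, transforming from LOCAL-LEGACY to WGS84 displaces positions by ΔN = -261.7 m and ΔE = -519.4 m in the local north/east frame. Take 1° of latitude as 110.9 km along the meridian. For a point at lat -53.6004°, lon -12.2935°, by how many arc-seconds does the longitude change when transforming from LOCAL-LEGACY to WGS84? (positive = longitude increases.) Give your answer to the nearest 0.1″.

At latitude -53.6004°, cos φ = 0.593413.
1° of longitude at this latitude = 110.9 × cos φ = 65.81 km, so Δλ = -519.4 / 65809.5 = -0.0078925° = -28.413″.

Δλ = -28.4″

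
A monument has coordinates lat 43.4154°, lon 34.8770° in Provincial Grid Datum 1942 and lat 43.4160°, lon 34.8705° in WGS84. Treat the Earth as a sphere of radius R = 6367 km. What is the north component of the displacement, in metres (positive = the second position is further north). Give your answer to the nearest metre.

Δφ = 43.4160° − 43.4154° = +0.0006°; Δλ = 34.8705° − 34.8770° = -0.0065°.
1° along a meridian = πR/180 = 111125 m.
ΔN = Δφ × 111125 = 66.7 m; ΔE = Δλ × 111125 × cos(43.4154°) = -0.0065 × 111125 × 0.726390 = -524.7 m.

ΔN = 67 m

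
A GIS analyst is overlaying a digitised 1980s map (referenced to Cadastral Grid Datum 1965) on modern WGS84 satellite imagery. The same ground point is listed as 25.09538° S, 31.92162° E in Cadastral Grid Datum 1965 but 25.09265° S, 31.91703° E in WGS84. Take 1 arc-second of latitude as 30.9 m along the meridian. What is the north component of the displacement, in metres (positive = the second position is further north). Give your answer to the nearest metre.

ΔN = 304 m

Δφ = -25.09265° − -25.09538° = +0.00273°; Δλ = 31.91703° − 31.92162° = -0.00459°.
1° of latitude = 3600 × 30.90 = 111240 m.
ΔN = Δφ × 111240 = 303.7 m; ΔE = Δλ × 111240 × cos(-25.09538°) = -0.00459 × 111240 × 0.905603 = -462.4 m.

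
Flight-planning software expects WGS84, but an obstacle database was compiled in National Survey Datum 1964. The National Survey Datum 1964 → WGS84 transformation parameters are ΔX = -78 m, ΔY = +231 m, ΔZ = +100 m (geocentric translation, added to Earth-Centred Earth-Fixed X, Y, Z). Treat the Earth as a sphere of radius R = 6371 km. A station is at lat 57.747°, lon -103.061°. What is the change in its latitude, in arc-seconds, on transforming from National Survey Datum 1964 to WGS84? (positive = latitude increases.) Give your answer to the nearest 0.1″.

sin φ = 0.845700, cos φ = 0.533659, sin λ = -0.974130, cos λ = -0.225988.
North component: ΔN = −sin φ cos λ·ΔX − sin φ sin λ·ΔY + cos φ·ΔZ = −(0.845700)(-0.225988)(-78) − (0.845700)(-0.974130)(231) + (0.533659)(100) = 228.76 m.
1° of latitude spans πR/180 = 111195 m, so Δφ = 228.76 / 111195 × 3600 = 7.406″.

Δφ = 7.4″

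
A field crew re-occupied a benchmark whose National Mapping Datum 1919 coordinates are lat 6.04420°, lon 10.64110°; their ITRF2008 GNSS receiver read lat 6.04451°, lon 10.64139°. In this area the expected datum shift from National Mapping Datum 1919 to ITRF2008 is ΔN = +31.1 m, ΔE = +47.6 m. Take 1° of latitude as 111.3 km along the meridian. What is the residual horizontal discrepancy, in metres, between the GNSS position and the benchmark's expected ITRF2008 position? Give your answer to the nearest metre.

Observed coordinate differences: Δφ = +0.00031°, Δλ = +0.00029°.
Converting to metres (1° lat = 111300 m, cos φ = 0.994441): observed ΔN = 34.5 m, observed ΔE = 32.1 m.
Subtracting the expected shift leaves a residual of 34.5 − (31.1) = 3.4 m north and 32.1 − (47.6) = -15.5 m east.
Residual distance = √(3.4² + (-15.5)²) = 15.9 m.

16 m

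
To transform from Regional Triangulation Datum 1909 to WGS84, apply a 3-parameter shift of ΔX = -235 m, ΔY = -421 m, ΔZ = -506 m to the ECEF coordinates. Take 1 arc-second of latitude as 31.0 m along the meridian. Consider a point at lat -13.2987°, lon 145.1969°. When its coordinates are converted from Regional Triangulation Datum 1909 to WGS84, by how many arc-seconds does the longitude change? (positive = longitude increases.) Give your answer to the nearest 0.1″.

Δλ = 15.9″

sin φ = -0.230028, cos φ = 0.973184, sin λ = 0.570758, cos λ = -0.821118.
East component: ΔE = −sin λ·ΔX + cos λ·ΔY = −(0.570758)(-235) + (-0.821118)(-421) = 479.82 m.
1° of latitude spans 3600 × 31.00 = 111600 m; at latitude φ, 1° of longitude spans that × cos φ = 108607.3 m, so Δλ = 479.82 / 108607.3 × 3600 = 15.905″.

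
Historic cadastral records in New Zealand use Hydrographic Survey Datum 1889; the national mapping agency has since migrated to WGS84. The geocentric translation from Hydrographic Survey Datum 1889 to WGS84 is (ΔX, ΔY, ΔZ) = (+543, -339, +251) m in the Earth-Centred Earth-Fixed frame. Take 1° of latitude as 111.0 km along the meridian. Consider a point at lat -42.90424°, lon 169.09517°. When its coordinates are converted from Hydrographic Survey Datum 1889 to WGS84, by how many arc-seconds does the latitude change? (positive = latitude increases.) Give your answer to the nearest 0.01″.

sin φ = -0.680775, cos φ = 0.732493, sin λ = 0.189178, cos λ = -0.981943.
North component: ΔN = −sin φ cos λ·ΔX − sin φ sin λ·ΔY + cos φ·ΔZ = −(-0.680775)(-0.981943)(543) − (-0.680775)(0.189178)(-339) + (0.732493)(251) = -222.79 m.
1° of latitude spans 111000 m, so Δφ = -222.79 / 111000 × 3600 = -7.226″.

Δφ = -7.23″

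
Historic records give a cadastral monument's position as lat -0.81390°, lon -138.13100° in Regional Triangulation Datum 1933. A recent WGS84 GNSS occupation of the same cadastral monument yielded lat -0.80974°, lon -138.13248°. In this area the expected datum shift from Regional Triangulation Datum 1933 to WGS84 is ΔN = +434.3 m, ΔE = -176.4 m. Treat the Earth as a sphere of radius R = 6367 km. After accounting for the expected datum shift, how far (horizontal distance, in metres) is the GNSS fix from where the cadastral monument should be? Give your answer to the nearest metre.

Observed coordinate differences: Δφ = +0.00416°, Δλ = -0.00148°.
Converting to metres (1° lat = 111125 m, cos φ = 0.999899): observed ΔN = 462.3 m, observed ΔE = -164.4 m.
Subtracting the expected shift leaves a residual of 462.3 − (434.3) = 28.0 m north and -164.4 − (-176.4) = 12.0 m east.
Residual distance = √(28.0² + 12.0²) = 30.4 m.

30 m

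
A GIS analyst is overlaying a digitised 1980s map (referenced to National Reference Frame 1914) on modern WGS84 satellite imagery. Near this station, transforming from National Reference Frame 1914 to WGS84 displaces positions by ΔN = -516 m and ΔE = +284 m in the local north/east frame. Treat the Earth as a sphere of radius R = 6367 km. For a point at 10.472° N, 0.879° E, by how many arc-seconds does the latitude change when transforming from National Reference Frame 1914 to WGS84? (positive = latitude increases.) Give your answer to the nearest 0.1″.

On a sphere of radius R, 1 rad of latitude = R, so Δφ = ΔN / R = -516.0 / 6367000 = -8.1043e-05 rad = -16.716″.

Δφ = -16.7″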